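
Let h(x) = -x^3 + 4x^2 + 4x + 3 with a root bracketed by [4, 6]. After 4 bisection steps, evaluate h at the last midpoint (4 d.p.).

m = 5, h(m) = -2 (−); new bracket [4, 5]
m = 4.5, h(m) = 10.875 (+); new bracket [4.5, 5]
m = 4.75, h(m) = 5.078125 (+); new bracket [4.75, 5]
m = 4.875, h(m) = 1.7051 (+); new bracket [4.875, 5]

1.7051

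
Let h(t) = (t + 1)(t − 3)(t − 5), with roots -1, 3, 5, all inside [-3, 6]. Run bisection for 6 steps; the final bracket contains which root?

-1

h(1.5) = 13.125 > 0, so the root lies in [-3, 1.5]
h(-0.75) = 5.390625 > 0, so the root lies in [-3, -0.75]
h(-1.875) = -29.326172 < 0, so the root lies in [-1.875, -0.75]
h(-1.3125) = -8.5071 < 0, so the root lies in [-1.3125, -0.75]
h(-1.03125) = -0.7598 < 0, so the root lies in [-1.03125, -0.75]
h(-0.890625) = 2.5067 > 0, so the root lies in [-1.03125, -0.890625]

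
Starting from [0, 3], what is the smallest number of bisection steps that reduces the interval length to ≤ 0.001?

Width after n steps is 3/2^n. Need 2^n ≥ 3/0.001 = 3000.
2^11 = 2048 < 3000 ≤ 2^12 = 4096, so n = 12.

12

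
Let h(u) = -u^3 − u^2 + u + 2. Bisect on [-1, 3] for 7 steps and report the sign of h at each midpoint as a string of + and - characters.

+---++-

midpoint 1: h = 1 > 0 → [1, 3]
midpoint 2: h = -8 < 0 → [1, 2]
midpoint 1.5: h = -2.125 < 0 → [1, 1.5]
midpoint 1.25: h = -0.2656 < 0 → [1, 1.25]
midpoint 1.125: h = 0.4355 > 0 → [1.125, 1.25]
midpoint 1.1875: h = 0.1028 > 0 → [1.1875, 1.25]
midpoint 1.21875: h = -0.0769 < 0 → [1.1875, 1.21875]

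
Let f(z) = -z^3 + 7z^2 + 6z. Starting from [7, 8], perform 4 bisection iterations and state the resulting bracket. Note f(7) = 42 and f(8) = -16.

f(7.5) = 16.875 > 0, so the root lies in [7.5, 8]
f(7.75) = 1.453125 > 0, so the root lies in [7.75, 8]
f(7.875) = -7.013672 < 0, so the root lies in [7.75, 7.875]
f(7.8125) = -2.7161 < 0, so the root lies in [7.75, 7.8125]

[7.75, 7.8125]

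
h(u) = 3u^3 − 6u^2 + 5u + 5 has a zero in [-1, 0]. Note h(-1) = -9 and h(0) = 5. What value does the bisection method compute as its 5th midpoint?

-0.53125

midpoint -0.5: h = 0.625 > 0 → [-1, -0.5]
midpoint -0.75: h = -3.390625 < 0 → [-0.75, -0.5]
midpoint -0.625: h = -1.201172 < 0 → [-0.625, -0.5]
midpoint -0.5625: h = -0.2449 < 0 → [-0.5625, -0.5]
midpoint -0.53125: h = 0.2006 > 0 → [-0.5625, -0.53125]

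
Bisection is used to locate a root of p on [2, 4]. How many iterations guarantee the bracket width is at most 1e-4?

Width after n steps is 2/2^n. Need 2^n ≥ 2/1e-4 = 20000.
2^14 = 16384 < 20000 ≤ 2^15 = 32768, so n = 15.

15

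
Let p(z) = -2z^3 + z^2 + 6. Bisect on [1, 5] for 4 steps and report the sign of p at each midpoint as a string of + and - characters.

--+-

m = 3, p(m) = -39 (−); new bracket [1, 3]
m = 2, p(m) = -6 (−); new bracket [1, 2]
m = 1.5, p(m) = 1.5 (+); new bracket [1.5, 2]
m = 1.75, p(m) = -1.6562 (−); new bracket [1.5, 1.75]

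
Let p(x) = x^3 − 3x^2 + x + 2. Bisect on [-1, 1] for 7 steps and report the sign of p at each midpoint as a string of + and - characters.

++--+++

x = 0 gives p = 2, positive; keep [-1, 0]
x = -0.5 gives p = 0.625, positive; keep [-1, -0.5]
x = -0.75 gives p = -0.859375, negative; keep [-0.75, -0.5]
x = -0.625 gives p = -0.041, negative; keep [-0.625, -0.5]
x = -0.5625 gives p = 0.3103, positive; keep [-0.625, -0.5625]
x = -0.59375 gives p = 0.1393, positive; keep [-0.625, -0.59375]
x = -0.609375 gives p = 0.0503, positive; keep [-0.625, -0.609375]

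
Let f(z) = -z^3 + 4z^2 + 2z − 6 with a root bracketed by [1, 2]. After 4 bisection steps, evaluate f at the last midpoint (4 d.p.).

f(1.5) = 2.625 > 0, so the root lies in [1, 1.5]
f(1.25) = 0.796875 > 0, so the root lies in [1, 1.25]
f(1.125) = -0.111328 < 0, so the root lies in [1.125, 1.25]
f(1.1875) = 0.3411 > 0, so the root lies in [1.125, 1.1875]

0.3411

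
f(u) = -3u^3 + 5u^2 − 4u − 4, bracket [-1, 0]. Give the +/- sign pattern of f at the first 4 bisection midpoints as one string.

f(-0.5) = -0.375 < 0, so the root lies in [-1, -0.5]
f(-0.75) = 3.078125 > 0, so the root lies in [-0.75, -0.5]
f(-0.625) = 1.185547 > 0, so the root lies in [-0.625, -0.5]
f(-0.5625) = 0.366 > 0, so the root lies in [-0.5625, -0.5]

-+++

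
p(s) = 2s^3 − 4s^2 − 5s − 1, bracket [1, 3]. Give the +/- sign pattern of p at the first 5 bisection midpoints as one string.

p(2) = -11 < 0, so the root lies in [2, 3]
p(2.5) = -7.25 < 0, so the root lies in [2.5, 3]
p(2.75) = -3.40625 < 0, so the root lies in [2.75, 3]
p(2.875) = -0.9102 < 0, so the root lies in [2.875, 3]
p(2.9375) = 0.4917 > 0, so the root lies in [2.875, 2.9375]

----+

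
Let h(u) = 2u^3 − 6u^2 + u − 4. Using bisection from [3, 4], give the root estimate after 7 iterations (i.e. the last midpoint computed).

3.0546875

m = 3.5, h(m) = 11.75 (+); new bracket [3, 3.5]
m = 3.25, h(m) = 4.53125 (+); new bracket [3, 3.25]
m = 3.125, h(m) = 1.566406 (+); new bracket [3, 3.125]
m = 3.0625, h(m) = 0.2349 (+); new bracket [3, 3.0625]
m = 3.03125, h(m) = -0.3945 (−); new bracket [3.03125, 3.0625]
m = 3.046875, h(m) = -0.0828 (−); new bracket [3.046875, 3.0625]
m = 3.0546875, h(m) = 0.0753 (+); new bracket [3.046875, 3.0546875]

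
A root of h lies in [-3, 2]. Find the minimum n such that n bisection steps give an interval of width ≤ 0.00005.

17

Width after n steps is 5/2^n. Need 2^n ≥ 5/0.00005 = 100000.
2^16 = 65536 < 100000 ≤ 2^17 = 131072, so n = 17.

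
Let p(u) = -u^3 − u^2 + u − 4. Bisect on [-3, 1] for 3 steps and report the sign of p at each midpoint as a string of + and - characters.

--+

p(-1) = -5 < 0, so the root lies in [-3, -1]
p(-2) = -2 < 0, so the root lies in [-3, -2]
p(-2.5) = 2.875 > 0, so the root lies in [-2.5, -2]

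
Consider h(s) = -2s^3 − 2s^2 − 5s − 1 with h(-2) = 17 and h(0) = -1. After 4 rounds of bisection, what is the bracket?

m = -1, h(m) = 4 (+); new bracket [-1, 0]
m = -0.5, h(m) = 1.25 (+); new bracket [-0.5, 0]
m = -0.25, h(m) = 0.15625 (+); new bracket [-0.25, 0]
m = -0.125, h(m) = -0.4023 (−); new bracket [-0.25, -0.125]

[-0.25, -0.125]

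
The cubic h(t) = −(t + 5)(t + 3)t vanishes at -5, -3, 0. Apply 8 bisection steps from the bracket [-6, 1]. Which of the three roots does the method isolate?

0

t = -2.5 gives h = 3.125, positive; keep [-2.5, 1]
t = -0.75 gives h = 7.171875, positive; keep [-0.75, 1]
t = 0.125 gives h = -2.001953, negative; keep [-0.75, 0.125]
t = -0.3125 gives h = 3.9368, positive; keep [-0.3125, 0.125]
t = -0.09375 gives h = 1.3368, positive; keep [-0.09375, 0.125]
t = 0.015625 gives h = -0.2363, negative; keep [-0.09375, 0.015625]
t = -0.0390625 gives h = 0.5738, positive; keep [-0.0390625, 0.015625]
t = -0.01171875 gives h = 0.1747, positive; keep [-0.01171875, 0.015625]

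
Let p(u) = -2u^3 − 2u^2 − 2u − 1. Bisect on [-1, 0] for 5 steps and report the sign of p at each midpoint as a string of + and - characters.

m = -0.5, p(m) = -0.25 (−); new bracket [-1, -0.5]
m = -0.75, p(m) = 0.21875 (+); new bracket [-0.75, -0.5]
m = -0.625, p(m) = -0.042969 (−); new bracket [-0.75, -0.625]
m = -0.6875, p(m) = 0.0796 (+); new bracket [-0.6875, -0.625]
m = -0.65625, p(m) = 0.0164 (+); new bracket [-0.65625, -0.625]

-+-++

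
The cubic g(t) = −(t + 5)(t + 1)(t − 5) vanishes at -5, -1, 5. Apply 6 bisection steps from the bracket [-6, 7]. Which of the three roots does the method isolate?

g(0.5) = 37.125 > 0, so the root lies in [0.5, 7]
g(3.75) = 51.953125 > 0, so the root lies in [3.75, 7]
g(5.375) = -24.802734 < 0, so the root lies in [3.75, 5.375]
g(4.5625) = 23.2712 > 0, so the root lies in [4.5625, 5.375]
g(4.96875) = 1.8594 > 0, so the root lies in [4.96875, 5.375]
g(5.171875) = -10.7902 < 0, so the root lies in [4.96875, 5.171875]

5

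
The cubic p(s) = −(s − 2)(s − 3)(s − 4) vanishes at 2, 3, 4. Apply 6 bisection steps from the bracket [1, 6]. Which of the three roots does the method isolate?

4

s = 3.5 gives p = 0.375, positive; keep [3.5, 6]
s = 4.75 gives p = -3.609375, negative; keep [3.5, 4.75]
s = 4.125 gives p = -0.298828, negative; keep [3.5, 4.125]
s = 3.8125 gives p = 0.2761, positive; keep [3.8125, 4.125]
s = 3.96875 gives p = 0.0596, positive; keep [3.96875, 4.125]
s = 4.046875 gives p = -0.1004, negative; keep [3.96875, 4.046875]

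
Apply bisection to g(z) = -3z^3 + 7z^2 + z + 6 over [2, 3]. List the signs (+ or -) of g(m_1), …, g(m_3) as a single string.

z = 2.5 gives g = 5.375, positive; keep [2.5, 3]
z = 2.75 gives g = -0.703125, negative; keep [2.5, 2.75]
z = 2.625 gives g = 2.595703, positive; keep [2.625, 2.75]

+-+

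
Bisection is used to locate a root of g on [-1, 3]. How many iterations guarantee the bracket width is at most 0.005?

10

Width after n steps is 4/2^n. Need 2^n ≥ 4/0.005 = 800.
2^9 = 512 < 800 ≤ 2^10 = 1024, so n = 10.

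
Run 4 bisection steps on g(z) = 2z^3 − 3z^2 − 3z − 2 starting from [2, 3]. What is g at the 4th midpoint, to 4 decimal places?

m = 2.5, g(m) = 3 (+); new bracket [2, 2.5]
m = 2.25, g(m) = -1.15625 (−); new bracket [2.25, 2.5]
m = 2.375, g(m) = 0.746094 (+); new bracket [2.25, 2.375]
m = 2.3125, g(m) = -0.2476 (−); new bracket [2.3125, 2.375]

-0.2476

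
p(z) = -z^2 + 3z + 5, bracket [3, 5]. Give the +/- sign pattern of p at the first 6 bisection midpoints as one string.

m = 4, p(m) = 1 (+); new bracket [4, 5]
m = 4.5, p(m) = -1.75 (−); new bracket [4, 4.5]
m = 4.25, p(m) = -0.3125 (−); new bracket [4, 4.25]
m = 4.125, p(m) = 0.3594 (+); new bracket [4.125, 4.25]
m = 4.1875, p(m) = 0.0273 (+); new bracket [4.1875, 4.25]
m = 4.21875, p(m) = -0.1416 (−); new bracket [4.1875, 4.21875]

+--++-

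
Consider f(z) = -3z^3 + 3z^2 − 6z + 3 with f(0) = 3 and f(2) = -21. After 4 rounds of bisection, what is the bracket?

m = 1, f(m) = -3 (−); new bracket [0, 1]
m = 0.5, f(m) = 0.375 (+); new bracket [0.5, 1]
m = 0.75, f(m) = -1.078125 (−); new bracket [0.5, 0.75]
m = 0.625, f(m) = -0.3105 (−); new bracket [0.5, 0.625]

[0.5, 0.625]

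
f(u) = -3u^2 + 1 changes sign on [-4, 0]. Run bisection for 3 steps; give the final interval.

f(-2) = -11 < 0, so the root lies in [-2, 0]
f(-1) = -2 < 0, so the root lies in [-1, 0]
f(-0.5) = 0.25 > 0, so the root lies in [-1, -0.5]

[-1, -0.5]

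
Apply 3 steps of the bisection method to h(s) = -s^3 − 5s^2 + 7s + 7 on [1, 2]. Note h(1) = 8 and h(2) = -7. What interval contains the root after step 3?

[1.625, 1.75]

s = 1.5 gives h = 2.875, positive; keep [1.5, 2]
s = 1.75 gives h = -1.421875, negative; keep [1.5, 1.75]
s = 1.625 gives h = 0.880859, positive; keep [1.625, 1.75]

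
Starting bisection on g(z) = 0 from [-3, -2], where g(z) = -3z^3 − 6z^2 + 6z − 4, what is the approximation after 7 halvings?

-2.8671875

z = -2.5 gives g = -9.625, negative; keep [-3, -2.5]
z = -2.75 gives g = -3.484375, negative; keep [-3, -2.75]
z = -2.875 gives g = 0.447266, positive; keep [-2.875, -2.75]
z = -2.8125 gives g = -1.594, negative; keep [-2.875, -2.8125]
z = -2.84375 gives g = -0.5925, negative; keep [-2.875, -2.84375]
z = -2.859375 gives g = -0.0774, negative; keep [-2.875, -2.859375]
z = -2.8671875 gives g = 0.1837, positive; keep [-2.8671875, -2.859375]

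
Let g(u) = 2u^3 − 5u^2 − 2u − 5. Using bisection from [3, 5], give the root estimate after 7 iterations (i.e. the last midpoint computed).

u = 4 gives g = 35, positive; keep [3, 4]
u = 3.5 gives g = 12.5, positive; keep [3, 3.5]
u = 3.25 gives g = 4.34375, positive; keep [3, 3.25]
u = 3.125 gives g = 0.957, positive; keep [3, 3.125]
u = 3.0625 gives g = -0.5737, negative; keep [3.0625, 3.125]
u = 3.09375 gives g = 0.1784, positive; keep [3.0625, 3.09375]
u = 3.078125 gives g = -0.201, negative; keep [3.078125, 3.09375]

3.078125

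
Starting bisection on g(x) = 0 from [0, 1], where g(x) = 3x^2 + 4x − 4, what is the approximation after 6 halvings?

0.671875

midpoint 0.5: g = -1.25 < 0 → [0.5, 1]
midpoint 0.75: g = 0.6875 > 0 → [0.5, 0.75]
midpoint 0.625: g = -0.328125 < 0 → [0.625, 0.75]
midpoint 0.6875: g = 0.168 > 0 → [0.625, 0.6875]
midpoint 0.65625: g = -0.083 < 0 → [0.65625, 0.6875]
midpoint 0.671875: g = 0.0417 > 0 → [0.65625, 0.671875]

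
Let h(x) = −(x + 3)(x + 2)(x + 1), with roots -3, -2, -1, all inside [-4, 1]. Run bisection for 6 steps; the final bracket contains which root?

-1

x = -1.5 gives h = 0.375, positive; keep [-1.5, 1]
x = -0.25 gives h = -3.609375, negative; keep [-1.5, -0.25]
x = -0.875 gives h = -0.298828, negative; keep [-1.5, -0.875]
x = -1.1875 gives h = 0.2761, positive; keep [-1.1875, -0.875]
x = -1.03125 gives h = 0.0596, positive; keep [-1.03125, -0.875]
x = -0.953125 gives h = -0.1004, negative; keep [-1.03125, -0.953125]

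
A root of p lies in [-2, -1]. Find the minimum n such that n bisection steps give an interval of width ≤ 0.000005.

Width after n steps is 1/2^n. Need 2^n ≥ 1/0.000005 = 200000.
2^17 = 131072 < 200000 ≤ 2^18 = 262144, so n = 18.

18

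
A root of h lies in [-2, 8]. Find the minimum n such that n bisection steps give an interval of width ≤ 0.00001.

20

Width after n steps is 10/2^n. Need 2^n ≥ 10/0.00001 = 1000000.
2^19 = 524288 < 1000000 ≤ 2^20 = 1048576, so n = 20.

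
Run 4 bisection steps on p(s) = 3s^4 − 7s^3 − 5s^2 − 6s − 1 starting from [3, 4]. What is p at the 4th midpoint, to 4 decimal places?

m = 3.5, p(m) = 66.8125 (+); new bracket [3, 3.5]
m = 3.25, p(m) = 21.089844 (+); new bracket [3, 3.25]
m = 3.125, p(m) = 3.901123 (+); new bracket [3, 3.125]
m = 3.0625, p(m) = -3.4382 (−); new bracket [3.0625, 3.125]

-3.4382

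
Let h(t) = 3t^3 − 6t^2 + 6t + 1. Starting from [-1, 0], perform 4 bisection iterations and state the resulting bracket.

[-0.1875, -0.125]

m = -0.5, h(m) = -3.875 (−); new bracket [-0.5, 0]
m = -0.25, h(m) = -0.921875 (−); new bracket [-0.25, 0]
m = -0.125, h(m) = 0.150391 (+); new bracket [-0.25, -0.125]
m = -0.1875, h(m) = -0.3557 (−); new bracket [-0.1875, -0.125]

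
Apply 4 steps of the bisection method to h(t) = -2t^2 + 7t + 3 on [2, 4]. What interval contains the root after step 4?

h(3) = 6 > 0, so the root lies in [3, 4]
h(3.5) = 3 > 0, so the root lies in [3.5, 4]
h(3.75) = 1.125 > 0, so the root lies in [3.75, 4]
h(3.875) = 0.0938 > 0, so the root lies in [3.875, 4]

[3.875, 4]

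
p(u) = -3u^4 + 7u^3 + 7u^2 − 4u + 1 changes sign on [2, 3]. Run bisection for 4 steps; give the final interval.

u = 2.5 gives p = 26.9375, positive; keep [2.5, 3]
u = 2.75 gives p = 16.941406, positive; keep [2.75, 3]
u = 2.875 gives p = 8.743408, positive; keep [2.875, 3]
u = 2.9375 gives p = 3.7102, positive; keep [2.9375, 3]

[2.9375, 3]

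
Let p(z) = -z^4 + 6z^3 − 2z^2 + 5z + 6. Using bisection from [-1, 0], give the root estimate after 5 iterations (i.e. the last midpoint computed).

-0.65625

p(-0.5) = 2.1875 > 0, so the root lies in [-1, -0.5]
p(-0.75) = -1.722656 < 0, so the root lies in [-0.75, -0.5]
p(-0.625) = 0.476318 > 0, so the root lies in [-0.75, -0.625]
p(-0.6875) = -0.5559 < 0, so the root lies in [-0.6875, -0.625]
p(-0.65625) = -0.0238 < 0, so the root lies in [-0.65625, -0.625]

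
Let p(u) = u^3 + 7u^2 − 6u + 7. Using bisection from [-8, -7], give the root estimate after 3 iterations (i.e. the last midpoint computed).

-7.875

midpoint -7.5: p = 23.875 > 0 → [-8, -7.5]
midpoint -7.75: p = 8.453125 > 0 → [-8, -7.75]
midpoint -7.875: p = -0.013672 < 0 → [-7.875, -7.75]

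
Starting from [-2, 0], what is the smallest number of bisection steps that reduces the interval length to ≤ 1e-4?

15

Width after n steps is 2/2^n. Need 2^n ≥ 2/1e-4 = 20000.
2^14 = 16384 < 20000 ≤ 2^15 = 32768, so n = 15.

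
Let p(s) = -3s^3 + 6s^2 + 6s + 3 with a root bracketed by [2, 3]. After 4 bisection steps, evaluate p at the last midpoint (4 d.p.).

p(2.5) = 8.625 > 0, so the root lies in [2.5, 3]
p(2.75) = 2.484375 > 0, so the root lies in [2.75, 3]
p(2.875) = -1.447266 < 0, so the root lies in [2.75, 2.875]
p(2.8125) = 0.594 > 0, so the root lies in [2.8125, 2.875]

0.5940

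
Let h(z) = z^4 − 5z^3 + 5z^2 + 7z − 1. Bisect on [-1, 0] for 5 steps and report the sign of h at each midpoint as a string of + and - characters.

midpoint -0.5: h = -2.5625 < 0 → [-1, -0.5]
midpoint -0.75: h = -1.011719 < 0 → [-1, -0.75]
midpoint -0.875: h = 0.638916 > 0 → [-0.875, -0.75]
midpoint -0.8125: h = -0.269 < 0 → [-0.875, -0.8125]
midpoint -0.84375: h = 0.1635 > 0 → [-0.84375, -0.8125]

--+-+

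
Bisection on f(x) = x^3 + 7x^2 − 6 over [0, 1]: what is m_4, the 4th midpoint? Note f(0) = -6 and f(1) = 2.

midpoint 0.5: f = -4.125 < 0 → [0.5, 1]
midpoint 0.75: f = -1.640625 < 0 → [0.75, 1]
midpoint 0.875: f = 0.029297 > 0 → [0.75, 0.875]
midpoint 0.8125: f = -0.8425 < 0 → [0.8125, 0.875]

0.8125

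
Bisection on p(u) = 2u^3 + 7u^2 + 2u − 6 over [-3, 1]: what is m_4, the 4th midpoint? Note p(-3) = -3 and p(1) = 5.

p(-1) = -3 < 0, so the root lies in [-1, 1]
p(0) = -6 < 0, so the root lies in [0, 1]
p(0.5) = -3 < 0, so the root lies in [0.5, 1]
p(0.75) = 0.2812 > 0, so the root lies in [0.5, 0.75]

0.75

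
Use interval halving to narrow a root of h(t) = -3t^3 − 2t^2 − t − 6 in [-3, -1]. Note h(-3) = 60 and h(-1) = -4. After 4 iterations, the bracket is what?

m = -2, h(m) = 12 (+); new bracket [-2, -1]
m = -1.5, h(m) = 1.125 (+); new bracket [-1.5, -1]
m = -1.25, h(m) = -2.015625 (−); new bracket [-1.5, -1.25]
m = -1.375, h(m) = -0.6074 (−); new bracket [-1.5, -1.375]

[-1.5, -1.375]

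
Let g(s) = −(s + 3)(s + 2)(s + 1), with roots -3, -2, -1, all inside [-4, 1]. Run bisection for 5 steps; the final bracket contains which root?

-1

midpoint -1.5: g = 0.375 > 0 → [-1.5, 1]
midpoint -0.25: g = -3.609375 < 0 → [-1.5, -0.25]
midpoint -0.875: g = -0.298828 < 0 → [-1.5, -0.875]
midpoint -1.1875: g = 0.2761 > 0 → [-1.1875, -0.875]
midpoint -1.03125: g = 0.0596 > 0 → [-1.03125, -0.875]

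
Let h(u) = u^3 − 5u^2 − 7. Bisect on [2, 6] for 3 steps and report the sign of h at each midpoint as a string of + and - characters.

--+

u = 4 gives h = -23, negative; keep [4, 6]
u = 5 gives h = -7, negative; keep [5, 6]
u = 5.5 gives h = 8.125, positive; keep [5, 5.5]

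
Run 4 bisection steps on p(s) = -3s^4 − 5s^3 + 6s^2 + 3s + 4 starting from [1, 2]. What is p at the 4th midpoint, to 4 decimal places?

m = 1.5, p(m) = -10.0625 (−); new bracket [1, 1.5]
m = 1.25, p(m) = 0.035156 (+); new bracket [1.25, 1.5]
m = 1.375, p(m) = -4.252686 (−); new bracket [1.25, 1.375]
m = 1.3125, p(m) = -1.9341 (−); new bracket [1.25, 1.3125]

-1.9341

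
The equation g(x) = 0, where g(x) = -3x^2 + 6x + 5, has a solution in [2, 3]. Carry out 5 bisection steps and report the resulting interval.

g(2.5) = 1.25 > 0, so the root lies in [2.5, 3]
g(2.75) = -1.1875 < 0, so the root lies in [2.5, 2.75]
g(2.625) = 0.078125 > 0, so the root lies in [2.625, 2.75]
g(2.6875) = -0.543 < 0, so the root lies in [2.625, 2.6875]
g(2.65625) = -0.2295 < 0, so the root lies in [2.625, 2.65625]

[2.625, 2.65625]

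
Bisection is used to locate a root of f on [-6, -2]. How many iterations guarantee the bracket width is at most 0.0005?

Width after n steps is 4/2^n. Need 2^n ≥ 4/0.0005 = 8000.
2^12 = 4096 < 8000 ≤ 2^13 = 8192, so n = 13.

13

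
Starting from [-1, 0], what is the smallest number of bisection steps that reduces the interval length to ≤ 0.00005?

15

Width after n steps is 1/2^n. Need 2^n ≥ 1/0.00005 = 20000.
2^14 = 16384 < 20000 ≤ 2^15 = 32768, so n = 15.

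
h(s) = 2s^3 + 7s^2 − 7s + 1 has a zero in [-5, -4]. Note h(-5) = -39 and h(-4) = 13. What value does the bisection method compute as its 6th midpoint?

-4.328125

s = -4.5 gives h = -8, negative; keep [-4.5, -4]
s = -4.25 gives h = 3.65625, positive; keep [-4.5, -4.25]
s = -4.375 gives h = -1.871094, negative; keep [-4.375, -4.25]
s = -4.3125 gives h = 0.9663, positive; keep [-4.375, -4.3125]
s = -4.34375 gives h = -0.4338, negative; keep [-4.34375, -4.3125]
s = -4.328125 gives h = 0.2709, positive; keep [-4.34375, -4.328125]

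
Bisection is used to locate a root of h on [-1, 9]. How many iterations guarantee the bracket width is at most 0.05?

Width after n steps is 10/2^n. Need 2^n ≥ 10/0.05 = 200.
2^7 = 128 < 200 ≤ 2^8 = 256, so n = 8.

8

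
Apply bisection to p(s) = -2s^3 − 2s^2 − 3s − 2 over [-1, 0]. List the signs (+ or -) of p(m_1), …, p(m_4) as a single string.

--++

p(-0.5) = -0.75 < 0, so the root lies in [-1, -0.5]
p(-0.75) = -0.03125 < 0, so the root lies in [-1, -0.75]
p(-0.875) = 0.433594 > 0, so the root lies in [-0.875, -0.75]
p(-0.8125) = 0.1899 > 0, so the root lies in [-0.8125, -0.75]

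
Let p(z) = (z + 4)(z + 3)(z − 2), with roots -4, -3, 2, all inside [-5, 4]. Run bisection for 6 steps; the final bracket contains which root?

2

midpoint -0.5: p = -21.875 < 0 → [-0.5, 4]
midpoint 1.75: p = -6.828125 < 0 → [1.75, 4]
midpoint 2.875: p = 35.341797 > 0 → [1.75, 2.875]
midpoint 2.3125: p = 10.4797 > 0 → [1.75, 2.3125]
midpoint 2.03125: p = 0.9483 > 0 → [1.75, 2.03125]
midpoint 1.890625: p = -3.151 < 0 → [1.890625, 2.03125]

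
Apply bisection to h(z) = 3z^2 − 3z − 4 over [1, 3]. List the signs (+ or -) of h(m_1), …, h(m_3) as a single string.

+--

h(2) = 2 > 0, so the root lies in [1, 2]
h(1.5) = -1.75 < 0, so the root lies in [1.5, 2]
h(1.75) = -0.0625 < 0, so the root lies in [1.75, 2]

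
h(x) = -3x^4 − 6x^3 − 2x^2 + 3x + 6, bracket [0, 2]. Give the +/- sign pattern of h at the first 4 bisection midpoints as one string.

-+++

midpoint 1: h = -2 < 0 → [0, 1]
midpoint 0.5: h = 6.0625 > 0 → [0.5, 1]
midpoint 0.75: h = 3.644531 > 0 → [0.75, 1]
midpoint 0.875: h = 1.3157 > 0 → [0.875, 1]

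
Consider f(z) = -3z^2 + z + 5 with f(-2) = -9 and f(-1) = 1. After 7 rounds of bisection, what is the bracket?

[-1.140625, -1.1328125]

midpoint -1.5: f = -3.25 < 0 → [-1.5, -1]
midpoint -1.25: f = -0.9375 < 0 → [-1.25, -1]
midpoint -1.125: f = 0.078125 > 0 → [-1.25, -1.125]
midpoint -1.1875: f = -0.418 < 0 → [-1.1875, -1.125]
midpoint -1.15625: f = -0.167 < 0 → [-1.15625, -1.125]
midpoint -1.140625: f = -0.0437 < 0 → [-1.140625, -1.125]
midpoint -1.1328125: f = 0.0174 > 0 → [-1.140625, -1.1328125]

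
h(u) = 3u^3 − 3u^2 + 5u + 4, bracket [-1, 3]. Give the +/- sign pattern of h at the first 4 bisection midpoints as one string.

u = 1 gives h = 9, positive; keep [-1, 1]
u = 0 gives h = 4, positive; keep [-1, 0]
u = -0.5 gives h = 0.375, positive; keep [-1, -0.5]
u = -0.75 gives h = -2.7031, negative; keep [-0.75, -0.5]

+++-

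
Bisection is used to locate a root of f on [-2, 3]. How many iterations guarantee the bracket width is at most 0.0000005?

24

Width after n steps is 5/2^n. Need 2^n ≥ 5/0.0000005 = 10000000.
2^23 = 8388608 < 10000000 ≤ 2^24 = 16777216, so n = 24.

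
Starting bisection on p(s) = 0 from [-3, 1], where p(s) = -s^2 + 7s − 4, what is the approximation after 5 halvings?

0.625

midpoint -1: p = -12 < 0 → [-1, 1]
midpoint 0: p = -4 < 0 → [0, 1]
midpoint 0.5: p = -0.75 < 0 → [0.5, 1]
midpoint 0.75: p = 0.6875 > 0 → [0.5, 0.75]
midpoint 0.625: p = -0.0156 < 0 → [0.625, 0.75]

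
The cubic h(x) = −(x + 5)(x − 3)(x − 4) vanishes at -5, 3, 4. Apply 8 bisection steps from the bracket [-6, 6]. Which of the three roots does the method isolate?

-5

h(0) = -60 < 0, so the root lies in [-6, 0]
h(-3) = -84 < 0, so the root lies in [-6, -3]
h(-4.5) = -31.875 < 0, so the root lies in [-6, -4.5]
h(-5.25) = 19.0781 > 0, so the root lies in [-5.25, -4.5]
h(-4.875) = -8.7363 < 0, so the root lies in [-5.25, -4.875]
h(-5.0625) = 4.5667 > 0, so the root lies in [-5.0625, -4.875]
h(-4.96875) = -2.2334 < 0, so the root lies in [-5.0625, -4.96875]
h(-5.015625) = 1.1292 > 0, so the root lies in [-5.015625, -4.96875]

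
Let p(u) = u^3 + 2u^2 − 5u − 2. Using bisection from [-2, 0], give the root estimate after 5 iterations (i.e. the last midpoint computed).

midpoint -1: p = 4 > 0 → [-1, 0]
midpoint -0.5: p = 0.875 > 0 → [-0.5, 0]
midpoint -0.25: p = -0.640625 < 0 → [-0.5, -0.25]
midpoint -0.375: p = 0.1035 > 0 → [-0.375, -0.25]
midpoint -0.3125: p = -0.2727 < 0 → [-0.375, -0.3125]

-0.3125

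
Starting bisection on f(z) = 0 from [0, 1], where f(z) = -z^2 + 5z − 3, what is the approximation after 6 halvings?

0.703125

f(0.5) = -0.75 < 0, so the root lies in [0.5, 1]
f(0.75) = 0.1875 > 0, so the root lies in [0.5, 0.75]
f(0.625) = -0.265625 < 0, so the root lies in [0.625, 0.75]
f(0.6875) = -0.0352 < 0, so the root lies in [0.6875, 0.75]
f(0.71875) = 0.0771 > 0, so the root lies in [0.6875, 0.71875]
f(0.703125) = 0.0212 > 0, so the root lies in [0.6875, 0.703125]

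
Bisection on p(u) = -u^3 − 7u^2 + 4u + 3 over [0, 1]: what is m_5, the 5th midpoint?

u = 0.5 gives p = 3.125, positive; keep [0.5, 1]
u = 0.75 gives p = 1.640625, positive; keep [0.75, 1]
u = 0.875 gives p = 0.470703, positive; keep [0.875, 1]
u = 0.9375 gives p = -0.2263, negative; keep [0.875, 0.9375]
u = 0.90625 gives p = 0.1317, positive; keep [0.90625, 0.9375]

0.90625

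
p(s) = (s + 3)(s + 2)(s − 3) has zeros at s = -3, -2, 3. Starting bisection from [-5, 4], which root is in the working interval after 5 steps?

3

m = -0.5, p(m) = -13.125 (−); new bracket [-0.5, 4]
m = 1.75, p(m) = -22.265625 (−); new bracket [1.75, 4]
m = 2.875, p(m) = -3.580078 (−); new bracket [2.875, 4]
m = 3.4375, p(m) = 15.3142 (+); new bracket [2.875, 3.4375]
m = 3.15625, p(m) = 4.9599 (+); new bracket [2.875, 3.15625]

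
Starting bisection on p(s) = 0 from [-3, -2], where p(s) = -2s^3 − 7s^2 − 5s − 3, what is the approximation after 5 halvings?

-2.78125

m = -2.5, p(m) = -3 (−); new bracket [-3, -2.5]
m = -2.75, p(m) = -0.59375 (−); new bracket [-3, -2.75]
m = -2.875, p(m) = 1.042969 (+); new bracket [-2.875, -2.75]
m = -2.8125, p(m) = 0.186 (+); new bracket [-2.8125, -2.75]
m = -2.78125, p(m) = -0.2133 (−); new bracket [-2.8125, -2.78125]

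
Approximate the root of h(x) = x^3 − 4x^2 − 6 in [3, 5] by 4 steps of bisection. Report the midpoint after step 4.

4.375

h(4) = -6 < 0, so the root lies in [4, 5]
h(4.5) = 4.125 > 0, so the root lies in [4, 4.5]
h(4.25) = -1.484375 < 0, so the root lies in [4.25, 4.5]
h(4.375) = 1.1777 > 0, so the root lies in [4.25, 4.375]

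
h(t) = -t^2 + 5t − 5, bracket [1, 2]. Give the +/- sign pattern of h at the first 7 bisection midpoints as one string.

midpoint 1.5: h = 0.25 > 0 → [1, 1.5]
midpoint 1.25: h = -0.3125 < 0 → [1.25, 1.5]
midpoint 1.375: h = -0.015625 < 0 → [1.375, 1.5]
midpoint 1.4375: h = 0.1211 > 0 → [1.375, 1.4375]
midpoint 1.40625: h = 0.0537 > 0 → [1.375, 1.40625]
midpoint 1.390625: h = 0.0193 > 0 → [1.375, 1.390625]
midpoint 1.3828125: h = 0.0019 > 0 → [1.375, 1.3828125]

+--++++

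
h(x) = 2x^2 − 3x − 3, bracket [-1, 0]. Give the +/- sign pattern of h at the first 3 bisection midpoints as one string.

-+-

x = -0.5 gives h = -1, negative; keep [-1, -0.5]
x = -0.75 gives h = 0.375, positive; keep [-0.75, -0.5]
x = -0.625 gives h = -0.34375, negative; keep [-0.75, -0.625]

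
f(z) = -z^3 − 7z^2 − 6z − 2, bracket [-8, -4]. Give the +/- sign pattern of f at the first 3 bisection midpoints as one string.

f(-6) = -2 < 0, so the root lies in [-8, -6]
f(-7) = 40 > 0, so the root lies in [-7, -6]
f(-6.5) = 15.875 > 0, so the root lies in [-6.5, -6]

-++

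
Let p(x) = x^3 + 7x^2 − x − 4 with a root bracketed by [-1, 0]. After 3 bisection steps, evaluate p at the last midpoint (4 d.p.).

-0.8848

p(-0.5) = -1.875 < 0, so the root lies in [-1, -0.5]
p(-0.75) = 0.265625 > 0, so the root lies in [-0.75, -0.5]
p(-0.625) = -0.884766 < 0, so the root lies in [-0.75, -0.625]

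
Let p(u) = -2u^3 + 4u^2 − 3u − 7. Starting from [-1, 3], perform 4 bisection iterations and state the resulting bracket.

midpoint 1: p = -8 < 0 → [-1, 1]
midpoint 0: p = -7 < 0 → [-1, 0]
midpoint -0.5: p = -4.25 < 0 → [-1, -0.5]
midpoint -0.75: p = -1.6562 < 0 → [-1, -0.75]

[-1, -0.75]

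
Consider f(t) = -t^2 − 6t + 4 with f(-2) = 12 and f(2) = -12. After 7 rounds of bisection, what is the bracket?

[0.59375, 0.625]

t = 0 gives f = 4, positive; keep [0, 2]
t = 1 gives f = -3, negative; keep [0, 1]
t = 0.5 gives f = 0.75, positive; keep [0.5, 1]
t = 0.75 gives f = -1.0625, negative; keep [0.5, 0.75]
t = 0.625 gives f = -0.1406, negative; keep [0.5, 0.625]
t = 0.5625 gives f = 0.3086, positive; keep [0.5625, 0.625]
t = 0.59375 gives f = 0.085, positive; keep [0.59375, 0.625]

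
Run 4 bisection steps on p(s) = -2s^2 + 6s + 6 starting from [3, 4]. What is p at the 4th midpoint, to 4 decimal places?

-0.1953

s = 3.5 gives p = 2.5, positive; keep [3.5, 4]
s = 3.75 gives p = 0.375, positive; keep [3.75, 4]
s = 3.875 gives p = -0.78125, negative; keep [3.75, 3.875]
s = 3.8125 gives p = -0.1953, negative; keep [3.75, 3.8125]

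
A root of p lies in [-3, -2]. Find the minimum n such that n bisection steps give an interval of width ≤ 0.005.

8

Width after n steps is 1/2^n. Need 2^n ≥ 1/0.005 = 200.
2^7 = 128 < 200 ≤ 2^8 = 256, so n = 8.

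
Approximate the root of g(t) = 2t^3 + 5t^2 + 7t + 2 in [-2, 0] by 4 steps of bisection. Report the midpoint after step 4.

-0.375

midpoint -1: g = -2 < 0 → [-1, 0]
midpoint -0.5: g = -0.5 < 0 → [-0.5, 0]
midpoint -0.25: g = 0.53125 > 0 → [-0.5, -0.25]
midpoint -0.375: g = -0.0273 < 0 → [-0.375, -0.25]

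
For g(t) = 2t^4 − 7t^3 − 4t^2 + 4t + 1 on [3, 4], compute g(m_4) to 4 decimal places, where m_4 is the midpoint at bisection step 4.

-7.2561

g(3.5) = -34 < 0, so the root lies in [3.5, 4]
g(3.75) = -13.882812 < 0, so the root lies in [3.75, 4]
g(3.875) = 0.07666 > 0, so the root lies in [3.75, 3.875]
g(3.8125) = -7.2561 < 0, so the root lies in [3.8125, 3.875]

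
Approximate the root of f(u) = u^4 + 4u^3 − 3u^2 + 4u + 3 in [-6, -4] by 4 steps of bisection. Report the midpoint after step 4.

midpoint -5: f = 33 > 0 → [-5, -4]
midpoint -4.5: f = -30.1875 < 0 → [-5, -4.5]
midpoint -4.75: f = -3.308594 < 0 → [-5, -4.75]
midpoint -4.875: f = 13.5784 > 0 → [-4.875, -4.75]

-4.875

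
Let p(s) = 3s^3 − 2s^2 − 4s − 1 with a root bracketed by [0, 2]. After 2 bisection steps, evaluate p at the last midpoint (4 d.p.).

-1.3750

m = 1, p(m) = -4 (−); new bracket [1, 2]
m = 1.5, p(m) = -1.375 (−); new bracket [1.5, 2]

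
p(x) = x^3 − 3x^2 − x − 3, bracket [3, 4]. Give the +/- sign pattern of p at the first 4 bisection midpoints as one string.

m = 3.5, p(m) = -0.375 (−); new bracket [3.5, 4]
m = 3.75, p(m) = 3.796875 (+); new bracket [3.5, 3.75]
m = 3.625, p(m) = 1.587891 (+); new bracket [3.5, 3.625]
m = 3.5625, p(m) = 0.5764 (+); new bracket [3.5, 3.5625]

-+++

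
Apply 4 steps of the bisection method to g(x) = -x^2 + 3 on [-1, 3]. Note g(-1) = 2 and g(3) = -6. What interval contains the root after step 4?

[1.5, 1.75]

x = 1 gives g = 2, positive; keep [1, 3]
x = 2 gives g = -1, negative; keep [1, 2]
x = 1.5 gives g = 0.75, positive; keep [1.5, 2]
x = 1.75 gives g = -0.0625, negative; keep [1.5, 1.75]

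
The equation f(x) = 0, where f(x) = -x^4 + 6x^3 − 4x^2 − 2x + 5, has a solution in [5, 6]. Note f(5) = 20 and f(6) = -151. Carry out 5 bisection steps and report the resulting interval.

x = 5.5 gives f = -43.8125, negative; keep [5, 5.5]
x = 5.25 gives f = -7.222656, negative; keep [5, 5.25]
x = 5.125 gives f = 7.472412, positive; keep [5.125, 5.25]
x = 5.1875 gives f = 0.4065, positive; keep [5.1875, 5.25]
x = 5.21875 gives f = -3.3363, negative; keep [5.1875, 5.21875]

[5.1875, 5.21875]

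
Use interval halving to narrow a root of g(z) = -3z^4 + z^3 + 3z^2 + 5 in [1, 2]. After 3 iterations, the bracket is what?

[1.375, 1.5]

g(1.5) = -0.0625 < 0, so the root lies in [1, 1.5]
g(1.25) = 4.316406 > 0, so the root lies in [1.25, 1.5]
g(1.375) = 2.548096 > 0, so the root lies in [1.375, 1.5]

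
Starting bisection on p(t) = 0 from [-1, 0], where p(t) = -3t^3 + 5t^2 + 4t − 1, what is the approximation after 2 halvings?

p(-0.5) = -1.375 < 0, so the root lies in [-1, -0.5]
p(-0.75) = 0.078125 > 0, so the root lies in [-0.75, -0.5]

-0.75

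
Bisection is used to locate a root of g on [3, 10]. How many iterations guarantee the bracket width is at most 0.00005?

Width after n steps is 7/2^n. Need 2^n ≥ 7/0.00005 = 140000.
2^17 = 131072 < 140000 ≤ 2^18 = 262144, so n = 18.

18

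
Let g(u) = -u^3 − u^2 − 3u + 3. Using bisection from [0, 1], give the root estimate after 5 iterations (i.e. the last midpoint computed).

0.71875

midpoint 0.5: g = 1.125 > 0 → [0.5, 1]
midpoint 0.75: g = -0.234375 < 0 → [0.5, 0.75]
midpoint 0.625: g = 0.490234 > 0 → [0.625, 0.75]
midpoint 0.6875: g = 0.1399 > 0 → [0.6875, 0.75]
midpoint 0.71875: g = -0.0442 < 0 → [0.6875, 0.71875]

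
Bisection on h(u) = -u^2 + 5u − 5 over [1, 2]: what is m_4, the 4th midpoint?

1.4375

u = 1.5 gives h = 0.25, positive; keep [1, 1.5]
u = 1.25 gives h = -0.3125, negative; keep [1.25, 1.5]
u = 1.375 gives h = -0.015625, negative; keep [1.375, 1.5]
u = 1.4375 gives h = 0.1211, positive; keep [1.375, 1.4375]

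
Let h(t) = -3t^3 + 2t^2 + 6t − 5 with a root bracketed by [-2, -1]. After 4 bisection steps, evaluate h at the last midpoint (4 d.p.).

-0.5808

h(-1.5) = 0.625 > 0, so the root lies in [-1.5, -1]
h(-1.25) = -3.515625 < 0, so the root lies in [-1.5, -1.25]
h(-1.375) = -1.669922 < 0, so the root lies in [-1.5, -1.375]
h(-1.4375) = -0.5808 < 0, so the root lies in [-1.5, -1.4375]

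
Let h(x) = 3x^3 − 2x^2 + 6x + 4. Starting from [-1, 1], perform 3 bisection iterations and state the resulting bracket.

[-0.75, -0.5]

h(0) = 4 > 0, so the root lies in [-1, 0]
h(-0.5) = 0.125 > 0, so the root lies in [-1, -0.5]
h(-0.75) = -2.890625 < 0, so the root lies in [-0.75, -0.5]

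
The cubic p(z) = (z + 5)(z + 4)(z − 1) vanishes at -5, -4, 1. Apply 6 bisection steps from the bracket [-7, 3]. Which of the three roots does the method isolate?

1

z = -2 gives p = -18, negative; keep [-2, 3]
z = 0.5 gives p = -12.375, negative; keep [0.5, 3]
z = 1.75 gives p = 29.109375, positive; keep [0.5, 1.75]
z = 1.125 gives p = 3.9238, positive; keep [0.5, 1.125]
z = 0.8125 gives p = -5.2449, negative; keep [0.8125, 1.125]
z = 0.96875 gives p = -0.9268, negative; keep [0.96875, 1.125]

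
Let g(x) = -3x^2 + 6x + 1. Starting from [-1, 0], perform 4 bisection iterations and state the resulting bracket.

[-0.1875, -0.125]

m = -0.5, g(m) = -2.75 (−); new bracket [-0.5, 0]
m = -0.25, g(m) = -0.6875 (−); new bracket [-0.25, 0]
m = -0.125, g(m) = 0.203125 (+); new bracket [-0.25, -0.125]
m = -0.1875, g(m) = -0.2305 (−); new bracket [-0.1875, -0.125]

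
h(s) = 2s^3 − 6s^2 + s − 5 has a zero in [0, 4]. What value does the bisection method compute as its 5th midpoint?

h(2) = -11 < 0, so the root lies in [2, 4]
h(3) = -2 < 0, so the root lies in [3, 4]
h(3.5) = 10.75 > 0, so the root lies in [3, 3.5]
h(3.25) = 3.5312 > 0, so the root lies in [3, 3.25]
h(3.125) = 0.5664 > 0, so the root lies in [3, 3.125]

3.125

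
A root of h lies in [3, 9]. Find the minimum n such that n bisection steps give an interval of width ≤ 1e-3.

Width after n steps is 6/2^n. Need 2^n ≥ 6/1e-3 = 6000.
2^12 = 4096 < 6000 ≤ 2^13 = 8192, so n = 13.

13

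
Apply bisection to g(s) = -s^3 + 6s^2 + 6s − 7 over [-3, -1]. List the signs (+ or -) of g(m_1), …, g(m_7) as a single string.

++---++

m = -2, g(m) = 13 (+); new bracket [-2, -1]
m = -1.5, g(m) = 0.875 (+); new bracket [-1.5, -1]
m = -1.25, g(m) = -3.171875 (−); new bracket [-1.5, -1.25]
m = -1.375, g(m) = -1.3066 (−); new bracket [-1.5, -1.375]
m = -1.4375, g(m) = -0.2561 (−); new bracket [-1.5, -1.4375]
m = -1.46875, g(m) = 0.2993 (+); new bracket [-1.46875, -1.4375]
m = -1.453125, g(m) = 0.0191 (+); new bracket [-1.453125, -1.4375]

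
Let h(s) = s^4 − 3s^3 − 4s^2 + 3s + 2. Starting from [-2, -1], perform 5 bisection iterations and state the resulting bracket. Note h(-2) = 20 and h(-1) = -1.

h(-1.5) = 3.6875 > 0, so the root lies in [-1.5, -1]
h(-1.25) = 0.300781 > 0, so the root lies in [-1.25, -1]
h(-1.125) = -0.564209 < 0, so the root lies in [-1.25, -1.125]
h(-1.1875) = -0.1909 < 0, so the root lies in [-1.25, -1.1875]
h(-1.21875) = 0.0394 > 0, so the root lies in [-1.21875, -1.1875]

[-1.21875, -1.1875]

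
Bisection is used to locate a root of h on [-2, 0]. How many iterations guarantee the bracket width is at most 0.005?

Width after n steps is 2/2^n. Need 2^n ≥ 2/0.005 = 400.
2^8 = 256 < 400 ≤ 2^9 = 512, so n = 9.

9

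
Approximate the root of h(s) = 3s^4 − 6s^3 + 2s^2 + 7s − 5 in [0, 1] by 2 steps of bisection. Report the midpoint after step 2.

h(0.5) = -1.5625 < 0, so the root lies in [0.5, 1]
h(0.75) = -0.207031 < 0, so the root lies in [0.75, 1]

0.75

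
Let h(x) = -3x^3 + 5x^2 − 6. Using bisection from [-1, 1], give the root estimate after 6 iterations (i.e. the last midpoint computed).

-0.90625

x = 0 gives h = -6, negative; keep [-1, 0]
x = -0.5 gives h = -4.375, negative; keep [-1, -0.5]
x = -0.75 gives h = -1.921875, negative; keep [-1, -0.75]
x = -0.875 gives h = -0.1621, negative; keep [-1, -0.875]
x = -0.9375 gives h = 0.8665, positive; keep [-0.9375, -0.875]
x = -0.90625 gives h = 0.3393, positive; keep [-0.90625, -0.875]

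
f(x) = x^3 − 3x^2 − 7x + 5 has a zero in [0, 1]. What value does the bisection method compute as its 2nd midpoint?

0.75

f(0.5) = 0.875 > 0, so the root lies in [0.5, 1]
f(0.75) = -1.515625 < 0, so the root lies in [0.5, 0.75]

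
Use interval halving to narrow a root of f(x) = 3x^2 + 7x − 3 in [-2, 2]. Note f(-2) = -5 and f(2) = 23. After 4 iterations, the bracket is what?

x = 0 gives f = -3, negative; keep [0, 2]
x = 1 gives f = 7, positive; keep [0, 1]
x = 0.5 gives f = 1.25, positive; keep [0, 0.5]
x = 0.25 gives f = -1.0625, negative; keep [0.25, 0.5]

[0.25, 0.5]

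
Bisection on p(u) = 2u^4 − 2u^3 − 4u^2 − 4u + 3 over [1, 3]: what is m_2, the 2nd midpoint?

u = 2 gives p = -5, negative; keep [2, 3]
u = 2.5 gives p = 14.875, positive; keep [2, 2.5]

2.5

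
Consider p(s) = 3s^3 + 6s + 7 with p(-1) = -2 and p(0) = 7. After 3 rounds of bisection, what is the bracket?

[-0.875, -0.75]

midpoint -0.5: p = 3.625 > 0 → [-1, -0.5]
midpoint -0.75: p = 1.234375 > 0 → [-1, -0.75]
midpoint -0.875: p = -0.259766 < 0 → [-0.875, -0.75]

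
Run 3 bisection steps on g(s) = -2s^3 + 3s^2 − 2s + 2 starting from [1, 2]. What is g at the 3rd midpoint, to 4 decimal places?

-0.2773

midpoint 1.5: g = -1 < 0 → [1, 1.5]
midpoint 1.25: g = 0.28125 > 0 → [1.25, 1.5]
midpoint 1.375: g = -0.277344 < 0 → [1.25, 1.375]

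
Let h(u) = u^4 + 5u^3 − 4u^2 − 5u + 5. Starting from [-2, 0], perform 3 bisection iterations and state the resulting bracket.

[-1.25, -1]

m = -1, h(m) = 2 (+); new bracket [-2, -1]
m = -1.5, h(m) = -8.3125 (−); new bracket [-1.5, -1]
m = -1.25, h(m) = -2.324219 (−); new bracket [-1.25, -1]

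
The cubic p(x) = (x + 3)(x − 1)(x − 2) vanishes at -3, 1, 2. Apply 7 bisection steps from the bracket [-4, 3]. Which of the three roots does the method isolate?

-3

m = -0.5, p(m) = 9.375 (+); new bracket [-4, -0.5]
m = -2.25, p(m) = 10.359375 (+); new bracket [-4, -2.25]
m = -3.125, p(m) = -2.642578 (−); new bracket [-3.125, -2.25]
m = -2.6875, p(m) = 5.4016 (+); new bracket [-3.125, -2.6875]
m = -2.90625, p(m) = 1.7967 (+); new bracket [-3.125, -2.90625]
m = -3.015625, p(m) = -0.3147 (−); new bracket [-3.015625, -2.90625]
m = -2.9609375, p(m) = 0.7676 (+); new bracket [-3.015625, -2.9609375]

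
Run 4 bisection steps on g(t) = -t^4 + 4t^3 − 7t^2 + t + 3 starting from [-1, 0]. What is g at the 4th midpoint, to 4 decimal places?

-0.5894

t = -0.5 gives g = 0.1875, positive; keep [-1, -0.5]
t = -0.75 gives g = -3.691406, negative; keep [-0.75, -0.5]
t = -0.625 gives g = -1.488525, negative; keep [-0.625, -0.5]
t = -0.5625 gives g = -0.5894, negative; keep [-0.5625, -0.5]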